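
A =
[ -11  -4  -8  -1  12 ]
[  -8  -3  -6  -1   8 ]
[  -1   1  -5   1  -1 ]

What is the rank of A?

Row reduce to echelon form.
R2 ← R2 − (8/11)·R1: [0, -1/11, -2/11, -3/11, -8/11]
R3 ← R3 − (1/11)·R1: [0, 15/11, -47/11, 12/11, -23/11]
R3 ← R3 + (15)·R2: [0, 0, -7, -3, -13]
Echelon form has 3 nonzero rows, so rank(A) = 3.

3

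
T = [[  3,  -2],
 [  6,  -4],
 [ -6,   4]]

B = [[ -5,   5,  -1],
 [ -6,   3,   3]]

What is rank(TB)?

First compute TB:
[[ -3,   9,  -9],
 [ -6,  18, -18],
 [  6, -18,  18]]
Now row reduce the product.
R2 ← R2 − (2)·R1: [0, 0, 0]
R3 ← R3 + (2)·R1: [0, 0, 0]
1 nonzero row, so rank(TB) = 1.

1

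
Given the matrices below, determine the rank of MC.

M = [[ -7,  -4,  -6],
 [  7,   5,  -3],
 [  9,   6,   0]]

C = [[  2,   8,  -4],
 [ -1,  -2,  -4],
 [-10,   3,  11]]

2

First compute MC:
[[ 50, -66, -22],
 [ 39,  37, -81],
 [ 12,  60, -60]]
Now row reduce the product.
R2 ← R2 − (39/50)·R1: [0, 2212/25, -1596/25]
R3 ← R3 − (6/25)·R1: [0, 1896/25, -1368/25]
R3 ← R3 − (6/7)·R2: [0, 0, 0]
2 nonzero rows, so rank(MC) = 2.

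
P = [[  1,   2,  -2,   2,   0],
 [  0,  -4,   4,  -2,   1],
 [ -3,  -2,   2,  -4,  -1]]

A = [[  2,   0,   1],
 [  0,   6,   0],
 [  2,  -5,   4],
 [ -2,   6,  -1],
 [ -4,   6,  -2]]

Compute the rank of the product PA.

First compute PA:
[[ -6,  34,  -9],
 [  8, -50,  16],
 [ 10, -52,  11]]
Now row reduce the product.
R2 ← R2 + (4/3)·R1: [0, -14/3, 4]
R3 ← R3 + (5/3)·R1: [0, 14/3, -4]
R3 ← R3 + R2: [0, 0, 0]
2 nonzero rows, so rank(PA) = 2.

2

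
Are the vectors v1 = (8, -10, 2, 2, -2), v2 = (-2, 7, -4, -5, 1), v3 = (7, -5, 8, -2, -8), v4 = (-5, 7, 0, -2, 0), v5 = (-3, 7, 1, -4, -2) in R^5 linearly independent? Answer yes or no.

Form the matrix with these vectors as rows and row reduce.
R2 ← R2 + (1/4)·R1: [0, 9/2, -7/2, -9/2, 1/2]
R3 ← R3 − (7/8)·R1: [0, 15/4, 25/4, -15/4, -25/4]
R4 ← R4 + (5/8)·R1: [0, 3/4, 5/4, -3/4, -5/4]
R5 ← R5 + (3/8)·R1: [0, 13/4, 7/4, -13/4, -11/4]
R3 ← R3 − (5/6)·R2: [0, 0, 55/6, 0, -20/3]
R4 ← R4 − (1/6)·R2: [0, 0, 11/6, 0, -4/3]
R5 ← R5 − (13/18)·R2: [0, 0, 77/18, 0, -28/9]
R4 ← R4 − (1/5)·R3: [0, 0, 0, 0, 0]
R5 ← R5 − (7/15)·R3: [0, 0, 0, 0, 0]
3 nonzero rows, so the 5 vectors span a space of dimension 3.
Since 3 < 5, the vectors are linearly dependent.

no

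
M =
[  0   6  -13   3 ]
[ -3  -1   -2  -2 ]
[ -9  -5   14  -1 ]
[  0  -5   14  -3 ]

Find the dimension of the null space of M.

Row reduce to echelon form.
Swap R1 ↔ R2
R3 ← R3 − (3)·R1: [0, -2, 20, 5]
R3 ← R3 + (1/3)·R2: [0, 0, 47/3, 6]
R4 ← R4 + (5/6)·R2: [0, 0, 19/6, -1/2]
R4 ← R4 − (19/94)·R3: [0, 0, 0, -161/94]
4 nonzero rows, so rank(M) = 4.
M has 4 columns; by rank–nullity, nullity = 4 − 4 = 0.

0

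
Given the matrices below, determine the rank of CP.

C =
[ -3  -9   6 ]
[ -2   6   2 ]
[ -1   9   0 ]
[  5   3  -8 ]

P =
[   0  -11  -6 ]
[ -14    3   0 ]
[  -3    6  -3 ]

First compute CP:
[[108,  42,   0],
 [-90,  52,   6],
 [-126,  38,   6],
 [-18, -94,  -6]]
Now row reduce the product.
R2 ← R2 + (5/6)·R1: [0, 87, 6]
R3 ← R3 + (7/6)·R1: [0, 87, 6]
R4 ← R4 + (1/6)·R1: [0, -87, -6]
R3 ← R3 − R2: [0, 0, 0]
R4 ← R4 + R2: [0, 0, 0]
2 nonzero rows, so rank(CP) = 2.

2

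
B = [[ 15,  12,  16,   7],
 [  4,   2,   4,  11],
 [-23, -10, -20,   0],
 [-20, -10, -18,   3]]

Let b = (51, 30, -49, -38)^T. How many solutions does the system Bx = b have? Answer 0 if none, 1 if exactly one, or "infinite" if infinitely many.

1

Row reduce the augmented matrix [B | b].
R2 ← R2 − (4/15)·R1: [0, -6/5, -4/15, 137/15, 82/5]
R3 ← R3 + (23/15)·R1: [0, 42/5, 68/15, 161/15, 146/5]
R4 ← R4 + (4/3)·R1: [0, 6, 10/3, 37/3, 30]
R3 ← R3 + (7)·R2: [0, 0, 8/3, 224/3, 144]
R4 ← R4 + (5)·R2: [0, 0, 2, 58, 112]
R4 ← R4 − (3/4)·R3: [0, 0, 0, 2, 4]
The echelon form has 4 nonzero rows, and every pivot lies in the first 4 columns, so rank(B) = rank([B|b]) = 4.
The system is consistent.
rank = 4 = number of unknowns, so the solution is unique.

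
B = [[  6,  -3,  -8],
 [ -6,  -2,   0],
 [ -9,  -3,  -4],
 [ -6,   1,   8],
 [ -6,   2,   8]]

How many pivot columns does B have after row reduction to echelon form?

3

Row reduce to echelon form.
R2 ← R2 + R1: [0, -5, -8]
R3 ← R3 + (3/2)·R1: [0, -15/2, -16]
R4 ← R4 + R1: [0, -2, 0]
R5 ← R5 + R1: [0, -1, 0]
R3 ← R3 − (3/2)·R2: [0, 0, -4]
R4 ← R4 − (2/5)·R2: [0, 0, 16/5]
R5 ← R5 − (1/5)·R2: [0, 0, 8/5]
R4 ← R4 + (4/5)·R3: [0, 0, 0]
R5 ← R5 + (2/5)·R3: [0, 0, 0]
Echelon form has 3 nonzero rows, so rank(B) = 3.
Each nonzero row contributes one pivot column: 3 pivot columns.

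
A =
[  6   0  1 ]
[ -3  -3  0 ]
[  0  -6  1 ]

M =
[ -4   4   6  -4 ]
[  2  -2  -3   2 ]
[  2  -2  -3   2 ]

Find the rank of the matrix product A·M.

First compute AM:
[[-22,  22,  33, -22],
 [  6,  -6,  -9,   6],
 [-10,  10,  15, -10]]
Now row reduce the product.
R2 ← R2 + (3/11)·R1: [0, 0, 0, 0]
R3 ← R3 − (5/11)·R1: [0, 0, 0, 0]
1 nonzero row, so rank(AM) = 1.

1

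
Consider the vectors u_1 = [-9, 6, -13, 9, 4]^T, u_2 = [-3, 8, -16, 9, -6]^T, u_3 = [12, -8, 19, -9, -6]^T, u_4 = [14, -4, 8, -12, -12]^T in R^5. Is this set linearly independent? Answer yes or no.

no

Form the matrix with these vectors as rows and row reduce.
R2 ← R2 − (1/3)·R1: [0, 6, -35/3, 6, -22/3]
R3 ← R3 + (4/3)·R1: [0, 0, 5/3, 3, -2/3]
R4 ← R4 + (14/9)·R1: [0, 16/3, -110/9, 2, -52/9]
R4 ← R4 − (8/9)·R2: [0, 0, -50/27, -10/3, 20/27]
R4 ← R4 + (10/9)·R3: [0, 0, 0, 0, 0]
3 nonzero rows, so the 4 vectors span a space of dimension 3.
Since 3 < 4, the vectors are linearly dependent.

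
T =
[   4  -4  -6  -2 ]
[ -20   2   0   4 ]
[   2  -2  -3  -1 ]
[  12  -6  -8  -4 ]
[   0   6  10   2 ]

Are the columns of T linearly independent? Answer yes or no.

no

Row reduce T to echelon form.
R2 ← R2 + (5)·R1: [0, -18, -30, -6]
R3 ← R3 − (1/2)·R1: [0, 0, 0, 0]
R4 ← R4 − (3)·R1: [0, 6, 10, 2]
R4 ← R4 + (1/3)·R2: [0, 0, 0, 0]
R5 ← R5 + (1/3)·R2: [0, 0, 0, 0]
2 pivots among 4 columns.
Only 2 < 4 pivot columns, so the columns are linearly dependent.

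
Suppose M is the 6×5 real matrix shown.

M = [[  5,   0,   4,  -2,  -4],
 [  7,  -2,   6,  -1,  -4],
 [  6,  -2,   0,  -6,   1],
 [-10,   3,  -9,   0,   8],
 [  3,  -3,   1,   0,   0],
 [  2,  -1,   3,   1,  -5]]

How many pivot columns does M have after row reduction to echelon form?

Row reduce to echelon form.
R2 ← R2 − (7/5)·R1: [0, -2, 2/5, 9/5, 8/5]
R3 ← R3 − (6/5)·R1: [0, -2, -24/5, -18/5, 29/5]
R4 ← R4 + (2)·R1: [0, 3, -1, -4, 0]
R5 ← R5 − (3/5)·R1: [0, -3, -7/5, 6/5, 12/5]
R6 ← R6 − (2/5)·R1: [0, -1, 7/5, 9/5, -17/5]
R3 ← R3 − R2: [0, 0, -26/5, -27/5, 21/5]
R4 ← R4 + (3/2)·R2: [0, 0, -2/5, -13/10, 12/5]
R5 ← R5 − (3/2)·R2: [0, 0, -2, -3/2, 0]
R6 ← R6 − (1/2)·R2: [0, 0, 6/5, 9/10, -21/5]
R4 ← R4 − (1/13)·R3: [0, 0, 0, -23/26, 27/13]
R5 ← R5 − (5/13)·R3: [0, 0, 0, 15/26, -21/13]
R6 ← R6 + (3/13)·R3: [0, 0, 0, -9/26, -42/13]
R5 ← R5 + (15/23)·R4: [0, 0, 0, 0, -6/23]
R6 ← R6 − (9/23)·R4: [0, 0, 0, 0, -93/23]
R6 ← R6 − (31/2)·R5: [0, 0, 0, 0, 0]
Echelon form has 5 nonzero rows, so rank(M) = 5.
Each nonzero row contributes one pivot column: 5 pivot columns.

5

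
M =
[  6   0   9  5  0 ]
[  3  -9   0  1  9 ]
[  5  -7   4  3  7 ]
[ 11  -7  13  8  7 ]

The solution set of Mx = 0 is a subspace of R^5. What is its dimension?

Row reduce to echelon form.
R2 ← R2 − (1/2)·R1: [0, -9, -9/2, -3/2, 9]
R3 ← R3 − (5/6)·R1: [0, -7, -7/2, -7/6, 7]
R4 ← R4 − (11/6)·R1: [0, -7, -7/2, -7/6, 7]
R3 ← R3 − (7/9)·R2: [0, 0, 0, 0, 0]
R4 ← R4 − (7/9)·R2: [0, 0, 0, 0, 0]
2 nonzero rows, so rank(M) = 2.
M has 5 columns; by rank–nullity, nullity = 5 − 2 = 3.

3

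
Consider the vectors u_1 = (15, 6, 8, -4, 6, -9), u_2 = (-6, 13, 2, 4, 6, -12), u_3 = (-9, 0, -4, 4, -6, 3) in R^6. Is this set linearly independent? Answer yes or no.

Form the matrix with these vectors as rows and row reduce.
R2 ← R2 + (2/5)·R1: [0, 77/5, 26/5, 12/5, 42/5, -78/5]
R3 ← R3 + (3/5)·R1: [0, 18/5, 4/5, 8/5, -12/5, -12/5]
R3 ← R3 − (18/77)·R2: [0, 0, -32/77, 80/77, -48/11, 96/77]
3 nonzero rows, so the 3 vectors span a space of dimension 3.
Since 3 = 3, the vectors are linearly independent.

yes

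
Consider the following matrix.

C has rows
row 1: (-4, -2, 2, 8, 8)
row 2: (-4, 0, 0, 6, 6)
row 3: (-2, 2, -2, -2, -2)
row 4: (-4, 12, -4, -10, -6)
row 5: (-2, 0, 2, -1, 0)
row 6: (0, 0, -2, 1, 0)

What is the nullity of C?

Row reduce to echelon form.
R2 ← R2 − R1: [0, 2, -2, -2, -2]
R3 ← R3 − (1/2)·R1: [0, 3, -3, -6, -6]
R4 ← R4 − R1: [0, 14, -6, -18, -14]
R5 ← R5 − (1/2)·R1: [0, 1, 1, -5, -4]
R3 ← R3 − (3/2)·R2: [0, 0, 0, -3, -3]
R4 ← R4 − (7)·R2: [0, 0, 8, -4, 0]
R5 ← R5 − (1/2)·R2: [0, 0, 2, -4, -3]
Swap R3 ↔ R4
R5 ← R5 − (1/4)·R3: [0, 0, 0, -3, -3]
R6 ← R6 + (1/4)·R3: [0, 0, 0, 0, 0]
R5 ← R5 − R4: [0, 0, 0, 0, 0]
4 nonzero rows, so rank(C) = 4.
C has 5 columns; by rank–nullity, nullity = 5 − 4 = 1.

1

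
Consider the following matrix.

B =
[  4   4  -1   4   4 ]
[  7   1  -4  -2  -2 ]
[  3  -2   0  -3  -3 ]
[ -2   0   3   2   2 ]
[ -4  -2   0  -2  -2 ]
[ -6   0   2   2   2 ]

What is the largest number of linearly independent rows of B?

Row reduce to echelon form.
R2 ← R2 − (7/4)·R1: [0, -6, -9/4, -9, -9]
R3 ← R3 − (3/4)·R1: [0, -5, 3/4, -6, -6]
R4 ← R4 + (1/2)·R1: [0, 2, 5/2, 4, 4]
R5 ← R5 + R1: [0, 2, -1, 2, 2]
R6 ← R6 + (3/2)·R1: [0, 6, 1/2, 8, 8]
R3 ← R3 − (5/6)·R2: [0, 0, 21/8, 3/2, 3/2]
R4 ← R4 + (1/3)·R2: [0, 0, 7/4, 1, 1]
R5 ← R5 + (1/3)·R2: [0, 0, -7/4, -1, -1]
R6 ← R6 + R2: [0, 0, -7/4, -1, -1]
R4 ← R4 − (2/3)·R3: [0, 0, 0, 0, 0]
R5 ← R5 + (2/3)·R3: [0, 0, 0, 0, 0]
R6 ← R6 + (2/3)·R3: [0, 0, 0, 0, 0]
Echelon form has 3 nonzero rows, so rank(B) = 3.
The rank gives the maximum number of linearly independent rows: 3.

3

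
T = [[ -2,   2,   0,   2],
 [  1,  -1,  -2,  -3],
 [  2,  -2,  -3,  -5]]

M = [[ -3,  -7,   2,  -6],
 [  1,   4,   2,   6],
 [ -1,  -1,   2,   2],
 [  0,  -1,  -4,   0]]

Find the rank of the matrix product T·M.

2

First compute TM:
[[  8,  20,  -8,  24],
 [ -2,  -6,   8, -16],
 [ -5, -14,  14, -30]]
Now row reduce the product.
R2 ← R2 + (1/4)·R1: [0, -1, 6, -10]
R3 ← R3 + (5/8)·R1: [0, -3/2, 9, -15]
R3 ← R3 − (3/2)·R2: [0, 0, 0, 0]
2 nonzero rows, so rank(TM) = 2.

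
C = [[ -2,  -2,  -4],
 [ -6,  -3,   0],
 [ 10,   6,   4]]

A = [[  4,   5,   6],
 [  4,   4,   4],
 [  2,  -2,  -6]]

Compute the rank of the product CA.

First compute CA:
[[-24, -10,   4],
 [-36, -42, -48],
 [ 72,  66,  60]]
Now row reduce the product.
R2 ← R2 − (3/2)·R1: [0, -27, -54]
R3 ← R3 + (3)·R1: [0, 36, 72]
R3 ← R3 + (4/3)·R2: [0, 0, 0]
2 nonzero rows, so rank(CA) = 2.

2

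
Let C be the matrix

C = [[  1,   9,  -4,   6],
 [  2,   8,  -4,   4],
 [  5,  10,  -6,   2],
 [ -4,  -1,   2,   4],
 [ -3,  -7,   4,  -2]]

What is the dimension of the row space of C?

Row reduce to echelon form.
R2 ← R2 − (2)·R1: [0, -10, 4, -8]
R3 ← R3 − (5)·R1: [0, -35, 14, -28]
R4 ← R4 + (4)·R1: [0, 35, -14, 28]
R5 ← R5 + (3)·R1: [0, 20, -8, 16]
R3 ← R3 − (7/2)·R2: [0, 0, 0, 0]
R4 ← R4 + (7/2)·R2: [0, 0, 0, 0]
R5 ← R5 + (2)·R2: [0, 0, 0, 0]
Echelon form has 2 nonzero rows, so rank(C) = 2.
The row space has dimension equal to the rank: 2.

2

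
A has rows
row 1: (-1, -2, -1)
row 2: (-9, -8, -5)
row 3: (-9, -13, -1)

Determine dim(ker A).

0

Row reduce to echelon form.
R2 ← R2 − (9)·R1: [0, 10, 4]
R3 ← R3 − (9)·R1: [0, 5, 8]
R3 ← R3 − (1/2)·R2: [0, 0, 6]
3 nonzero rows, so rank(A) = 3.
A has 3 columns; by rank–nullity, nullity = 3 − 3 = 0.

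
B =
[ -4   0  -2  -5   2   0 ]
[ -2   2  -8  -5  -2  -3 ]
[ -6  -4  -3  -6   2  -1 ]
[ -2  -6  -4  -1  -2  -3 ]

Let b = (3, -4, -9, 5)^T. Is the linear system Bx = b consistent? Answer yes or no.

Row reduce the augmented matrix [B | b].
R2 ← R2 − (1/2)·R1: [0, 2, -7, -5/2, -3, -3, -11/2]
R3 ← R3 − (3/2)·R1: [0, -4, 0, 3/2, -1, -1, -27/2]
R4 ← R4 − (1/2)·R1: [0, -6, -3, 3/2, -3, -3, 7/2]
R3 ← R3 + (2)·R2: [0, 0, -14, -7/2, -7, -7, -49/2]
R4 ← R4 + (3)·R2: [0, 0, -24, -6, -12, -12, -13]
R4 ← R4 − (12/7)·R3: [0, 0, 0, 0, 0, 0, 29]
The echelon form has 4 nonzero rows; the last pivot sits in the augmented column, so rank(B) = 3 but rank([B|b]) = 4.
Since the ranks differ, the system is inconsistent.

no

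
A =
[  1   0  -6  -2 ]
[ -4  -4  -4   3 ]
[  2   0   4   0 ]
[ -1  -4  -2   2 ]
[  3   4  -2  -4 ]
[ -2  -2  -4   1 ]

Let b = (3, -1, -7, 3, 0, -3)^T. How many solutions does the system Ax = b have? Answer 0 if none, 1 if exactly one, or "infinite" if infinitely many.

0

Row reduce the augmented matrix [A | b].
R2 ← R2 + (4)·R1: [0, -4, -28, -5, 11]
R3 ← R3 − (2)·R1: [0, 0, 16, 4, -13]
R4 ← R4 + R1: [0, -4, -8, 0, 6]
R5 ← R5 − (3)·R1: [0, 4, 16, 2, -9]
R6 ← R6 + (2)·R1: [0, -2, -16, -3, 3]
R4 ← R4 − R2: [0, 0, 20, 5, -5]
R5 ← R5 + R2: [0, 0, -12, -3, 2]
R6 ← R6 − (1/2)·R2: [0, 0, -2, -1/2, -5/2]
R4 ← R4 − (5/4)·R3: [0, 0, 0, 0, 45/4]
R5 ← R5 + (3/4)·R3: [0, 0, 0, 0, -31/4]
R6 ← R6 + (1/8)·R3: [0, 0, 0, 0, -33/8]
R5 ← R5 + (31/45)·R4: [0, 0, 0, 0, 0]
R6 ← R6 + (11/30)·R4: [0, 0, 0, 0, 0]
The echelon form has 4 nonzero rows; the last pivot sits in the augmented column, so rank(A) = 3 but rank([A|b]) = 4.
Since the ranks differ, the system is inconsistent.
It has no solutions.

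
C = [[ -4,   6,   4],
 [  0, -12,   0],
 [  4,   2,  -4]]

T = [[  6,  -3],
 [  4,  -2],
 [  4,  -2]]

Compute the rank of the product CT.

1

First compute CT:
[[ 16,  -8],
 [-48,  24],
 [ 16,  -8]]
Now row reduce the product.
R2 ← R2 + (3)·R1: [0, 0]
R3 ← R3 − R1: [0, 0]
1 nonzero row, so rank(CT) = 1.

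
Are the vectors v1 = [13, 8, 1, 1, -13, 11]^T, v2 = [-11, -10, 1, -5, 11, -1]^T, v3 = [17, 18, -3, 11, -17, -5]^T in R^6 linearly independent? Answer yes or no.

Form the matrix with these vectors as rows and row reduce.
R2 ← R2 + (11/13)·R1: [0, -42/13, 24/13, -54/13, 0, 108/13]
R3 ← R3 − (17/13)·R1: [0, 98/13, -56/13, 126/13, 0, -252/13]
R3 ← R3 + (7/3)·R2: [0, 0, 0, 0, 0, 0]
2 nonzero rows, so the 3 vectors span a space of dimension 2.
Since 2 < 3, the vectors are linearly dependent.

no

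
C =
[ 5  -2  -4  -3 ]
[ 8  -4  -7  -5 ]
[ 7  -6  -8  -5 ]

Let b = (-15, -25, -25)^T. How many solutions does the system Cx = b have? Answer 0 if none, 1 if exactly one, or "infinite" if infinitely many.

Row reduce the augmented matrix [C | b].
R2 ← R2 − (8/5)·R1: [0, -4/5, -3/5, -1/5, -1]
R3 ← R3 − (7/5)·R1: [0, -16/5, -12/5, -4/5, -4]
R3 ← R3 − (4)·R2: [0, 0, 0, 0, 0]
The echelon form has 2 nonzero rows, and every pivot lies in the first 4 columns, so rank(C) = rank([C|b]) = 2.
The system is consistent.
rank = 2 < 4 unknowns, so there are infinitely many solutions.

infinite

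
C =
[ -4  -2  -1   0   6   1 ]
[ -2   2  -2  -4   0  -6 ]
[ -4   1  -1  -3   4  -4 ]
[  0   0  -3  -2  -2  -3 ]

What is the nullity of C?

Row reduce to echelon form.
R2 ← R2 − (1/2)·R1: [0, 3, -3/2, -4, -3, -13/2]
R3 ← R3 − R1: [0, 3, 0, -3, -2, -5]
R3 ← R3 − R2: [0, 0, 3/2, 1, 1, 3/2]
R4 ← R4 + (2)·R3: [0, 0, 0, 0, 0, 0]
3 nonzero rows, so rank(C) = 3.
C has 6 columns; by rank–nullity, nullity = 6 − 3 = 3.

3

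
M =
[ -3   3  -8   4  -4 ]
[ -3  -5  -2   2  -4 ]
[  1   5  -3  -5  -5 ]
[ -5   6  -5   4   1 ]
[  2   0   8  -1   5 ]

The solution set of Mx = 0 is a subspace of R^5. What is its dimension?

Row reduce to echelon form.
R2 ← R2 − R1: [0, -8, 6, -2, 0]
R3 ← R3 + (1/3)·R1: [0, 6, -17/3, -11/3, -19/3]
R4 ← R4 − (5/3)·R1: [0, 1, 25/3, -8/3, 23/3]
R5 ← R5 + (2/3)·R1: [0, 2, 8/3, 5/3, 7/3]
R3 ← R3 + (3/4)·R2: [0, 0, -7/6, -31/6, -19/3]
R4 ← R4 + (1/8)·R2: [0, 0, 109/12, -35/12, 23/3]
R5 ← R5 + (1/4)·R2: [0, 0, 25/6, 7/6, 7/3]
R4 ← R4 + (109/14)·R3: [0, 0, 0, -302/7, -583/14]
R5 ← R5 + (25/7)·R3: [0, 0, 0, -121/7, -142/7]
R5 ← R5 − (121/302)·R4: [0, 0, 0, 0, -2175/604]
5 nonzero rows, so rank(M) = 5.
M has 5 columns; by rank–nullity, nullity = 5 − 5 = 0.

0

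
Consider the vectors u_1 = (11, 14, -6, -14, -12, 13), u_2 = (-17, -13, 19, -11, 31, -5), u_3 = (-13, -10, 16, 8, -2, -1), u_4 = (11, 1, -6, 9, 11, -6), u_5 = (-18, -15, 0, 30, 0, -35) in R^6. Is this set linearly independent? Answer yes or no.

Form the matrix with these vectors as rows and row reduce.
R2 ← R2 + (17/11)·R1: [0, 95/11, 107/11, -359/11, 137/11, 166/11]
R3 ← R3 + (13/11)·R1: [0, 72/11, 98/11, -94/11, -178/11, 158/11]
R4 ← R4 − R1: [0, -13, 0, 23, 23, -19]
R5 ← R5 + (18/11)·R1: [0, 87/11, -108/11, 78/11, -216/11, -151/11]
R3 ← R3 − (72/95)·R2: [0, 0, 146/95, 1538/95, -2434/95, 278/95]
R4 ← R4 + (143/95)·R2: [0, 0, 1391/95, -2482/95, 3966/95, 353/95]
R5 ← R5 − (87/95)·R2: [0, 0, -1779/95, 3513/95, -2949/95, -2617/95]
R4 ← R4 − (1391/146)·R3: [0, 0, 0, -13167/73, 20867/73, -1764/73]
R5 ← R5 + (1779/146)·R3: [0, 0, 0, 17100/73, -25056/73, 592/73]
R5 ← R5 + (100/77)·R4: [0, 0, 0, 0, 28, -256/11]
5 nonzero rows, so the 5 vectors span a space of dimension 5.
Since 5 = 5, the vectors are linearly independent.

yes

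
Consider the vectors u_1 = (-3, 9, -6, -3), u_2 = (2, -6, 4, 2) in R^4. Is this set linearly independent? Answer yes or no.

no

Form the matrix with these vectors as rows and row reduce.
R2 ← R2 + (2/3)·R1: [0, 0, 0, 0]
1 nonzero row, so the 2 vectors span a space of dimension 1.
Since 1 < 2, the vectors are linearly dependent.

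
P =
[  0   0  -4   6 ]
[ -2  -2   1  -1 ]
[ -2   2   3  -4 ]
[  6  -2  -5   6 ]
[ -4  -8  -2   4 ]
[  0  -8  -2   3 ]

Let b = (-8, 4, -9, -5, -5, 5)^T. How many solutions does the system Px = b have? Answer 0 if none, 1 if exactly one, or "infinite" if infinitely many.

Row reduce the augmented matrix [P | b].
Swap R1 ↔ R2
R3 ← R3 − R1: [0, 4, 2, -3, -13]
R4 ← R4 + (3)·R1: [0, -8, -2, 3, 7]
R5 ← R5 − (2)·R1: [0, -4, -4, 6, -13]
Swap R2 ↔ R3
R4 ← R4 + (2)·R2: [0, 0, 2, -3, -19]
R5 ← R5 + R2: [0, 0, -2, 3, -26]
R6 ← R6 + (2)·R2: [0, 0, 2, -3, -21]
R4 ← R4 + (1/2)·R3: [0, 0, 0, 0, -23]
R5 ← R5 − (1/2)·R3: [0, 0, 0, 0, -22]
R6 ← R6 + (1/2)·R3: [0, 0, 0, 0, -25]
R5 ← R5 − (22/23)·R4: [0, 0, 0, 0, 0]
R6 ← R6 − (25/23)·R4: [0, 0, 0, 0, 0]
The echelon form has 4 nonzero rows; the last pivot sits in the augmented column, so rank(P) = 3 but rank([P|b]) = 4.
Since the ranks differ, the system is inconsistent.
It has no solutions.

0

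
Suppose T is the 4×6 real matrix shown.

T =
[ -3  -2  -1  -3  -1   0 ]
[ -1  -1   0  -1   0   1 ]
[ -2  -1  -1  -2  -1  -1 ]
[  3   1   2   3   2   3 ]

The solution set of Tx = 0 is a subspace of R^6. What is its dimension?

Row reduce to echelon form.
R2 ← R2 − (1/3)·R1: [0, -1/3, 1/3, 0, 1/3, 1]
R3 ← R3 − (2/3)·R1: [0, 1/3, -1/3, 0, -1/3, -1]
R4 ← R4 + R1: [0, -1, 1, 0, 1, 3]
R3 ← R3 + R2: [0, 0, 0, 0, 0, 0]
R4 ← R4 − (3)·R2: [0, 0, 0, 0, 0, 0]
2 nonzero rows, so rank(T) = 2.
T has 6 columns; by rank–nullity, nullity = 6 − 2 = 4.

4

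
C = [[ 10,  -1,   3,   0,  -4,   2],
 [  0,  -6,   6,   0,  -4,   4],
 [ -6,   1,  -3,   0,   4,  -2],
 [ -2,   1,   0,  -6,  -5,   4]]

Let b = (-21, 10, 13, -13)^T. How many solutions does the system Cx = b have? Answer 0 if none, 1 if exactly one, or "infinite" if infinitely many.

Row reduce the augmented matrix [C | b].
R3 ← R3 + (3/5)·R1: [0, 2/5, -6/5, 0, 8/5, -4/5, 2/5]
R4 ← R4 + (1/5)·R1: [0, 4/5, 3/5, -6, -29/5, 22/5, -86/5]
R3 ← R3 + (1/15)·R2: [0, 0, -4/5, 0, 4/3, -8/15, 16/15]
R4 ← R4 + (2/15)·R2: [0, 0, 7/5, -6, -19/3, 74/15, -238/15]
R4 ← R4 + (7/4)·R3: [0, 0, 0, -6, -4, 4, -14]
The echelon form has 4 nonzero rows, and every pivot lies in the first 6 columns, so rank(C) = rank([C|b]) = 4.
The system is consistent.
rank = 4 < 6 unknowns, so there are infinitely many solutions.

infinite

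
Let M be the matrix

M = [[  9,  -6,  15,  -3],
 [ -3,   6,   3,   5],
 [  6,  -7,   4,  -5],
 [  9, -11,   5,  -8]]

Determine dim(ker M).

Row reduce to echelon form.
R2 ← R2 + (1/3)·R1: [0, 4, 8, 4]
R3 ← R3 − (2/3)·R1: [0, -3, -6, -3]
R4 ← R4 − R1: [0, -5, -10, -5]
R3 ← R3 + (3/4)·R2: [0, 0, 0, 0]
R4 ← R4 + (5/4)·R2: [0, 0, 0, 0]
2 nonzero rows, so rank(M) = 2.
M has 4 columns; by rank–nullity, nullity = 4 − 2 = 2.

2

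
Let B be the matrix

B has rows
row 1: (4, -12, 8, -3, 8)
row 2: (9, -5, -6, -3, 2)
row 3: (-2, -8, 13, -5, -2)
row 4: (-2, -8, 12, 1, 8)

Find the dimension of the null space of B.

1

Row reduce to echelon form.
R2 ← R2 − (9/4)·R1: [0, 22, -24, 15/4, -16]
R3 ← R3 + (1/2)·R1: [0, -14, 17, -13/2, 2]
R4 ← R4 + (1/2)·R1: [0, -14, 16, -1/2, 12]
R3 ← R3 + (7/11)·R2: [0, 0, 19/11, -181/44, -90/11]
R4 ← R4 + (7/11)·R2: [0, 0, 8/11, 83/44, 20/11]
R4 ← R4 − (8/19)·R3: [0, 0, 0, 275/76, 100/19]
4 nonzero rows, so rank(B) = 4.
B has 5 columns; by rank–nullity, nullity = 5 − 4 = 1.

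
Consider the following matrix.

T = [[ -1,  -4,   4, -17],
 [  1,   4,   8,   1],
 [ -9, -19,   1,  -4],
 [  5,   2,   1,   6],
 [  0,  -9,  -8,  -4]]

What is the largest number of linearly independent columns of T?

4

Row reduce to echelon form.
R2 ← R2 + R1: [0, 0, 12, -16]
R3 ← R3 − (9)·R1: [0, 17, -35, 149]
R4 ← R4 + (5)·R1: [0, -18, 21, -79]
Swap R2 ↔ R3
R4 ← R4 + (18/17)·R2: [0, 0, -273/17, 1339/17]
R5 ← R5 + (9/17)·R2: [0, 0, -451/17, 1273/17]
R4 ← R4 + (91/68)·R3: [0, 0, 0, 975/17]
R5 ← R5 + (451/204)·R3: [0, 0, 0, 2015/51]
R5 ← R5 − (31/45)·R4: [0, 0, 0, 0]
Echelon form has 4 nonzero rows, so rank(T) = 4.
The rank gives the maximum number of linearly independent columns: 4.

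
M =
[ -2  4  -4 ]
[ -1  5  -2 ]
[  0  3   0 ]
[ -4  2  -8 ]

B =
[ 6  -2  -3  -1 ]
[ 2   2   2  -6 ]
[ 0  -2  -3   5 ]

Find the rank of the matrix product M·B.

First compute MB:
[[ -4,  20,  26, -42],
 [  4,  16,  19, -39],
 [  6,   6,   6, -18],
 [-20,  28,  40, -48]]
Now row reduce the product.
R2 ← R2 + R1: [0, 36, 45, -81]
R3 ← R3 + (3/2)·R1: [0, 36, 45, -81]
R4 ← R4 − (5)·R1: [0, -72, -90, 162]
R3 ← R3 − R2: [0, 0, 0, 0]
R4 ← R4 + (2)·R2: [0, 0, 0, 0]
2 nonzero rows, so rank(MB) = 2.

2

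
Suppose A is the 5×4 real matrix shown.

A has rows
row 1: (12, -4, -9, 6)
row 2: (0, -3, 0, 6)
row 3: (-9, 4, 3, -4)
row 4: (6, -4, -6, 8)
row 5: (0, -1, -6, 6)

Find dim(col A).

3

Row reduce to echelon form.
R3 ← R3 + (3/4)·R1: [0, 1, -15/4, 1/2]
R4 ← R4 − (1/2)·R1: [0, -2, -3/2, 5]
R3 ← R3 + (1/3)·R2: [0, 0, -15/4, 5/2]
R4 ← R4 − (2/3)·R2: [0, 0, -3/2, 1]
R5 ← R5 − (1/3)·R2: [0, 0, -6, 4]
R4 ← R4 − (2/5)·R3: [0, 0, 0, 0]
R5 ← R5 − (8/5)·R3: [0, 0, 0, 0]
Echelon form has 3 nonzero rows, so rank(A) = 3.
The column space has dimension equal to the rank: 3.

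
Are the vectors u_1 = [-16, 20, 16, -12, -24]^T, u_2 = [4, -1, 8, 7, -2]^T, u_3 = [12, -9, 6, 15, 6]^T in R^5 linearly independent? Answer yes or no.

no

Form the matrix with these vectors as rows and row reduce.
R2 ← R2 + (1/4)·R1: [0, 4, 12, 4, -8]
R3 ← R3 + (3/4)·R1: [0, 6, 18, 6, -12]
R3 ← R3 − (3/2)·R2: [0, 0, 0, 0, 0]
2 nonzero rows, so the 3 vectors span a space of dimension 2.
Since 2 < 3, the vectors are linearly dependent.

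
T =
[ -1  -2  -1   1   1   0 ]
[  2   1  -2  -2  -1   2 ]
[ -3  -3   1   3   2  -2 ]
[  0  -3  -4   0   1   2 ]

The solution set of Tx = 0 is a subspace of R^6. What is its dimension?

Row reduce to echelon form.
R2 ← R2 + (2)·R1: [0, -3, -4, 0, 1, 2]
R3 ← R3 − (3)·R1: [0, 3, 4, 0, -1, -2]
R3 ← R3 + R2: [0, 0, 0, 0, 0, 0]
R4 ← R4 − R2: [0, 0, 0, 0, 0, 0]
2 nonzero rows, so rank(T) = 2.
T has 6 columns; by rank–nullity, nullity = 6 − 2 = 4.

4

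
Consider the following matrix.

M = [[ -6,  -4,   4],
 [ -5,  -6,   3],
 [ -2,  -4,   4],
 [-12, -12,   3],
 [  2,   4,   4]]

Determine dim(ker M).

0

Row reduce to echelon form.
R2 ← R2 − (5/6)·R1: [0, -8/3, -1/3]
R3 ← R3 − (1/3)·R1: [0, -8/3, 8/3]
R4 ← R4 − (2)·R1: [0, -4, -5]
R5 ← R5 + (1/3)·R1: [0, 8/3, 16/3]
R3 ← R3 − R2: [0, 0, 3]
R4 ← R4 − (3/2)·R2: [0, 0, -9/2]
R5 ← R5 + R2: [0, 0, 5]
R4 ← R4 + (3/2)·R3: [0, 0, 0]
R5 ← R5 − (5/3)·R3: [0, 0, 0]
3 nonzero rows, so rank(M) = 3.
M has 3 columns; by rank–nullity, nullity = 3 − 3 = 0.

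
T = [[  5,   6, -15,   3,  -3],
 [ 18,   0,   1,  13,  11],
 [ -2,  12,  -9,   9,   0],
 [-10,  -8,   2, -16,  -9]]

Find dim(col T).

Row reduce to echelon form.
R2 ← R2 − (18/5)·R1: [0, -108/5, 55, 11/5, 109/5]
R3 ← R3 + (2/5)·R1: [0, 72/5, -15, 51/5, -6/5]
R4 ← R4 + (2)·R1: [0, 4, -28, -10, -15]
R3 ← R3 + (2/3)·R2: [0, 0, 65/3, 35/3, 40/3]
R4 ← R4 + (5/27)·R2: [0, 0, -481/27, -259/27, -296/27]
R4 ← R4 + (37/45)·R3: [0, 0, 0, 0, 0]
Echelon form has 3 nonzero rows, so rank(T) = 3.
The column space has dimension equal to the rank: 3.

3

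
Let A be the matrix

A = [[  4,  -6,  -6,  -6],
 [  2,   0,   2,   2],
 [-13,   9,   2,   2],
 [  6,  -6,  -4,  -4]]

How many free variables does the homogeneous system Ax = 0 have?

2

Row reduce to echelon form.
R2 ← R2 − (1/2)·R1: [0, 3, 5, 5]
R3 ← R3 + (13/4)·R1: [0, -21/2, -35/2, -35/2]
R4 ← R4 − (3/2)·R1: [0, 3, 5, 5]
R3 ← R3 + (7/2)·R2: [0, 0, 0, 0]
R4 ← R4 − R2: [0, 0, 0, 0]
2 nonzero rows, so rank(A) = 2.
A has 4 columns; by rank–nullity, nullity = 4 − 2 = 2.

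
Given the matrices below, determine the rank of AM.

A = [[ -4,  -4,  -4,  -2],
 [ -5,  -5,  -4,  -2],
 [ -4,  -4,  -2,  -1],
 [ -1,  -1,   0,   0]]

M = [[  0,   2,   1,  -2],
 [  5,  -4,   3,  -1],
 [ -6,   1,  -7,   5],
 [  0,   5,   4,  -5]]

First compute AM:
[[  4,  -6,   4,   2],
 [ -1,  -4,   0,   5],
 [ -8,   1,  -6,   7],
 [ -5,   2,  -4,   3]]
Now row reduce the product.
R2 ← R2 + (1/4)·R1: [0, -11/2, 1, 11/2]
R3 ← R3 + (2)·R1: [0, -11, 2, 11]
R4 ← R4 + (5/4)·R1: [0, -11/2, 1, 11/2]
R3 ← R3 − (2)·R2: [0, 0, 0, 0]
R4 ← R4 − R2: [0, 0, 0, 0]
2 nonzero rows, so rank(AM) = 2.

2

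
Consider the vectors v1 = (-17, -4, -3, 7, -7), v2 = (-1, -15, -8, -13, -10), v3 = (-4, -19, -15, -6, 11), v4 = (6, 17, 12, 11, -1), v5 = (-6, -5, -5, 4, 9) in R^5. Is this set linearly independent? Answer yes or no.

yes

Form the matrix with these vectors as rows and row reduce.
R2 ← R2 − (1/17)·R1: [0, -251/17, -133/17, -228/17, -163/17]
R3 ← R3 − (4/17)·R1: [0, -307/17, -243/17, -130/17, 215/17]
R4 ← R4 + (6/17)·R1: [0, 265/17, 186/17, 229/17, -59/17]
R5 ← R5 − (6/17)·R1: [0, -61/17, -67/17, 26/17, 195/17]
R3 ← R3 − (307/251)·R2: [0, 0, -1186/251, 2198/251, 6118/251]
R4 ← R4 + (265/251)·R2: [0, 0, 673/251, -173/251, -3412/251]
R5 ← R5 − (61/251)·R2: [0, 0, -512/251, 1202/251, 3464/251]
R4 ← R4 + (673/1186)·R3: [0, 0, 0, 2538/593, 141/593]
R5 ← R5 − (256/593)·R3: [0, 0, 0, 598/593, 1944/593]
R5 ← R5 − (299/1269)·R4: [0, 0, 0, 0, 29/9]
5 nonzero rows, so the 5 vectors span a space of dimension 5.
Since 5 = 5, the vectors are linearly independent.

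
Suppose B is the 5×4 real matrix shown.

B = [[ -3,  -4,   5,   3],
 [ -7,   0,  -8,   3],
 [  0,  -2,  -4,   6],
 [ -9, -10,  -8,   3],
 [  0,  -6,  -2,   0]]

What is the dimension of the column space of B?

Row reduce to echelon form.
R2 ← R2 − (7/3)·R1: [0, 28/3, -59/3, -4]
R4 ← R4 − (3)·R1: [0, 2, -23, -6]
R3 ← R3 + (3/14)·R2: [0, 0, -115/14, 36/7]
R4 ← R4 − (3/14)·R2: [0, 0, -263/14, -36/7]
R5 ← R5 + (9/14)·R2: [0, 0, -205/14, -18/7]
R4 ← R4 − (263/115)·R3: [0, 0, 0, -1944/115]
R5 ← R5 − (41/23)·R3: [0, 0, 0, -270/23]
R5 ← R5 − (25/36)·R4: [0, 0, 0, 0]
Echelon form has 4 nonzero rows, so rank(B) = 4.
The column space has dimension equal to the rank: 4.

4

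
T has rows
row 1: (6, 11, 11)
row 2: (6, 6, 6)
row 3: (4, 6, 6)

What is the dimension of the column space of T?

2

Row reduce to echelon form.
R2 ← R2 − R1: [0, -5, -5]
R3 ← R3 − (2/3)·R1: [0, -4/3, -4/3]
R3 ← R3 − (4/15)·R2: [0, 0, 0]
Echelon form has 2 nonzero rows, so rank(T) = 2.
The column space has dimension equal to the rank: 2.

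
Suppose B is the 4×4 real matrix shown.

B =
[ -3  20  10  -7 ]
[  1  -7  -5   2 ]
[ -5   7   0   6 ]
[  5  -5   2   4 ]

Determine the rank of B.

Row reduce to echelon form.
R2 ← R2 + (1/3)·R1: [0, -1/3, -5/3, -1/3]
R3 ← R3 − (5/3)·R1: [0, -79/3, -50/3, 53/3]
R4 ← R4 + (5/3)·R1: [0, 85/3, 56/3, -23/3]
R3 ← R3 − (79)·R2: [0, 0, 115, 44]
R4 ← R4 + (85)·R2: [0, 0, -123, -36]
R4 ← R4 + (123/115)·R3: [0, 0, 0, 1272/115]
Echelon form has 4 nonzero rows, so rank(B) = 4.

4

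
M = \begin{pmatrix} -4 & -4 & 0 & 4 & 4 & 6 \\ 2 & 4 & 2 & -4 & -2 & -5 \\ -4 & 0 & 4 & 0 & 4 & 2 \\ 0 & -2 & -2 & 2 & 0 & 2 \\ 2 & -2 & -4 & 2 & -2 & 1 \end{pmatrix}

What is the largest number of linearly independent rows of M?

Row reduce to echelon form.
R2 ← R2 + (1/2)·R1: [0, 2, 2, -2, 0, -2]
R3 ← R3 − R1: [0, 4, 4, -4, 0, -4]
R5 ← R5 + (1/2)·R1: [0, -4, -4, 4, 0, 4]
R3 ← R3 − (2)·R2: [0, 0, 0, 0, 0, 0]
R4 ← R4 + R2: [0, 0, 0, 0, 0, 0]
R5 ← R5 + (2)·R2: [0, 0, 0, 0, 0, 0]
Echelon form has 2 nonzero rows, so rank(M) = 2.
The rank gives the maximum number of linearly independent rows: 2.

2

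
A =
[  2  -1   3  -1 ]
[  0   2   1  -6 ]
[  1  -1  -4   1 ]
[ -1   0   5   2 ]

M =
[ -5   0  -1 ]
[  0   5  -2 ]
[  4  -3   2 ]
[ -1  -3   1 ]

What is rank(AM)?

First compute AM:
[[  3, -11,   5],
 [ 10,  25,  -8],
 [-22,   4,  -6],
 [ 23, -21,  13]]
Now row reduce the product.
R2 ← R2 − (10/3)·R1: [0, 185/3, -74/3]
R3 ← R3 + (22/3)·R1: [0, -230/3, 92/3]
R4 ← R4 − (23/3)·R1: [0, 190/3, -76/3]
R3 ← R3 + (46/37)·R2: [0, 0, 0]
R4 ← R4 − (38/37)·R2: [0, 0, 0]
2 nonzero rows, so rank(AM) = 2.

2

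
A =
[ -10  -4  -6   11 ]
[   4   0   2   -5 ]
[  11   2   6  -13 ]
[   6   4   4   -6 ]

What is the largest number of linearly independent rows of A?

Row reduce to echelon form.
R2 ← R2 + (2/5)·R1: [0, -8/5, -2/5, -3/5]
R3 ← R3 + (11/10)·R1: [0, -12/5, -3/5, -9/10]
R4 ← R4 + (3/5)·R1: [0, 8/5, 2/5, 3/5]
R3 ← R3 − (3/2)·R2: [0, 0, 0, 0]
R4 ← R4 + R2: [0, 0, 0, 0]
Echelon form has 2 nonzero rows, so rank(A) = 2.
The rank gives the maximum number of linearly independent rows: 2.

2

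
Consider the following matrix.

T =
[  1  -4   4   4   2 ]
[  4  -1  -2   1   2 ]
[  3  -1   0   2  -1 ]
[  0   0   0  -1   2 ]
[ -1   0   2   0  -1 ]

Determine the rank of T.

4

Row reduce to echelon form.
R2 ← R2 − (4)·R1: [0, 15, -18, -15, -6]
R3 ← R3 − (3)·R1: [0, 11, -12, -10, -7]
R5 ← R5 + R1: [0, -4, 6, 4, 1]
R3 ← R3 − (11/15)·R2: [0, 0, 6/5, 1, -13/5]
R5 ← R5 + (4/15)·R2: [0, 0, 6/5, 0, -3/5]
R5 ← R5 − R3: [0, 0, 0, -1, 2]
R5 ← R5 − R4: [0, 0, 0, 0, 0]
Echelon form has 4 nonzero rows, so rank(T) = 4.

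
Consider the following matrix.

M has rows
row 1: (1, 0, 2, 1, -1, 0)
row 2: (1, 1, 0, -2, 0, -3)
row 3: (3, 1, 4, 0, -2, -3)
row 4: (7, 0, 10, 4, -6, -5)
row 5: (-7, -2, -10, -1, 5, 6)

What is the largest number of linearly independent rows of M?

Row reduce to echelon form.
R2 ← R2 − R1: [0, 1, -2, -3, 1, -3]
R3 ← R3 − (3)·R1: [0, 1, -2, -3, 1, -3]
R4 ← R4 − (7)·R1: [0, 0, -4, -3, 1, -5]
R5 ← R5 + (7)·R1: [0, -2, 4, 6, -2, 6]
R3 ← R3 − R2: [0, 0, 0, 0, 0, 0]
R5 ← R5 + (2)·R2: [0, 0, 0, 0, 0, 0]
Swap R3 ↔ R4
Echelon form has 3 nonzero rows, so rank(M) = 3.
The rank gives the maximum number of linearly independent rows: 3.

3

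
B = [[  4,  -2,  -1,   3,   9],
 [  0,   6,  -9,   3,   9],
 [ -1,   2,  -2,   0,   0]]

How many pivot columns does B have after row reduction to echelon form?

Row reduce to echelon form.
R3 ← R3 + (1/4)·R1: [0, 3/2, -9/4, 3/4, 9/4]
R3 ← R3 − (1/4)·R2: [0, 0, 0, 0, 0]
Echelon form has 2 nonzero rows, so rank(B) = 2.
Each nonzero row contributes one pivot column: 2 pivot columns.

2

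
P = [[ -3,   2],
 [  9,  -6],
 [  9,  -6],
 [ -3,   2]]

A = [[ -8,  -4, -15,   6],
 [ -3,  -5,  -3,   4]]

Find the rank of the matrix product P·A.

First compute PA:
[[ 18,   2,  39, -10],
 [-54,  -6, -117,  30],
 [-54,  -6, -117,  30],
 [ 18,   2,  39, -10]]
Now row reduce the product.
R2 ← R2 + (3)·R1: [0, 0, 0, 0]
R3 ← R3 + (3)·R1: [0, 0, 0, 0]
R4 ← R4 − R1: [0, 0, 0, 0]
1 nonzero row, so rank(PA) = 1.

1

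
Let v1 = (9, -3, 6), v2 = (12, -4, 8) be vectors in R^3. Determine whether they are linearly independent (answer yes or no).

Form the matrix with these vectors as rows and row reduce.
R2 ← R2 − (4/3)·R1: [0, 0, 0]
1 nonzero row, so the 2 vectors span a space of dimension 1.
Since 1 < 2, the vectors are linearly dependent.

no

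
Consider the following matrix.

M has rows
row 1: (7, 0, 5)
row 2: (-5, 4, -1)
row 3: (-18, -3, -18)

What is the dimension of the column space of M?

3

Row reduce to echelon form.
R2 ← R2 + (5/7)·R1: [0, 4, 18/7]
R3 ← R3 + (18/7)·R1: [0, -3, -36/7]
R3 ← R3 + (3/4)·R2: [0, 0, -45/14]
Echelon form has 3 nonzero rows, so rank(M) = 3.
The column space has dimension equal to the rank: 3.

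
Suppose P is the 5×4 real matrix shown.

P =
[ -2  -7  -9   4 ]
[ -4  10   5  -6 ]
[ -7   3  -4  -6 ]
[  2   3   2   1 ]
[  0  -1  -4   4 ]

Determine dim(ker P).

Row reduce to echelon form.
R2 ← R2 − (2)·R1: [0, 24, 23, -14]
R3 ← R3 − (7/2)·R1: [0, 55/2, 55/2, -20]
R4 ← R4 + R1: [0, -4, -7, 5]
R3 ← R3 − (55/48)·R2: [0, 0, 55/48, -95/24]
R4 ← R4 + (1/6)·R2: [0, 0, -19/6, 8/3]
R5 ← R5 + (1/24)·R2: [0, 0, -73/24, 41/12]
R4 ← R4 + (152/55)·R3: [0, 0, 0, -91/11]
R5 ← R5 + (146/55)·R3: [0, 0, 0, -78/11]
R5 ← R5 − (6/7)·R4: [0, 0, 0, 0]
4 nonzero rows, so rank(P) = 4.
P has 4 columns; by rank–nullity, nullity = 4 − 4 = 0.

0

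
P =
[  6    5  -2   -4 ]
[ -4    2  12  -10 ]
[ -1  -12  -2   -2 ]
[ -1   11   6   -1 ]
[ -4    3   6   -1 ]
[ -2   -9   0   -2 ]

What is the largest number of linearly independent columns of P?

4

Row reduce to echelon form.
R2 ← R2 + (2/3)·R1: [0, 16/3, 32/3, -38/3]
R3 ← R3 + (1/6)·R1: [0, -67/6, -7/3, -8/3]
R4 ← R4 + (1/6)·R1: [0, 71/6, 17/3, -5/3]
R5 ← R5 + (2/3)·R1: [0, 19/3, 14/3, -11/3]
R6 ← R6 + (1/3)·R1: [0, -22/3, -2/3, -10/3]
R3 ← R3 + (67/32)·R2: [0, 0, 20, -467/16]
R4 ← R4 − (71/32)·R2: [0, 0, -18, 423/16]
R5 ← R5 − (19/16)·R2: [0, 0, -8, 91/8]
R6 ← R6 + (11/8)·R2: [0, 0, 14, -83/4]
R4 ← R4 + (9/10)·R3: [0, 0, 0, 27/160]
R5 ← R5 + (2/5)·R3: [0, 0, 0, -3/10]
R6 ← R6 − (7/10)·R3: [0, 0, 0, -51/160]
R5 ← R5 + (16/9)·R4: [0, 0, 0, 0]
R6 ← R6 + (17/9)·R4: [0, 0, 0, 0]
Echelon form has 4 nonzero rows, so rank(P) = 4.
The rank gives the maximum number of linearly independent columns: 4.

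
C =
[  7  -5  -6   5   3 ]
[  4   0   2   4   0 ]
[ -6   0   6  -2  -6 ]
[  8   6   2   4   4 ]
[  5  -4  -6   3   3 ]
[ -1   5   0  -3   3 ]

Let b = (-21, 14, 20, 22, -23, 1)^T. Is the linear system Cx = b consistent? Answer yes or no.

yes

Row reduce the augmented matrix [C | b].
R2 ← R2 − (4/7)·R1: [0, 20/7, 38/7, 8/7, -12/7, 26]
R3 ← R3 + (6/7)·R1: [0, -30/7, 6/7, 16/7, -24/7, 2]
R4 ← R4 − (8/7)·R1: [0, 82/7, 62/7, -12/7, 4/7, 46]
R5 ← R5 − (5/7)·R1: [0, -3/7, -12/7, -4/7, 6/7, -8]
R6 ← R6 + (1/7)·R1: [0, 30/7, -6/7, -16/7, 24/7, -2]
R3 ← R3 + (3/2)·R2: [0, 0, 9, 4, -6, 41]
R4 ← R4 − (41/10)·R2: [0, 0, -67/5, -32/5, 38/5, -303/5]
R5 ← R5 + (3/20)·R2: [0, 0, -9/10, -2/5, 3/5, -41/10]
R6 ← R6 − (3/2)·R2: [0, 0, -9, -4, 6, -41]
R4 ← R4 + (67/45)·R3: [0, 0, 0, -4/9, -4/3, 4/9]
R5 ← R5 + (1/10)·R3: [0, 0, 0, 0, 0, 0]
R6 ← R6 + R3: [0, 0, 0, 0, 0, 0]
The echelon form has 4 nonzero rows, and every pivot lies in the first 5 columns, so rank(C) = rank([C|b]) = 4.
The system is consistent.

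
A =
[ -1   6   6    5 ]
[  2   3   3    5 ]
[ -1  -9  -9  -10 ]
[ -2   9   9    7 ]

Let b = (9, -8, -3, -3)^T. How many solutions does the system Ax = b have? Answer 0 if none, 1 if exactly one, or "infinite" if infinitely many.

0

Row reduce the augmented matrix [A | b].
R2 ← R2 + (2)·R1: [0, 15, 15, 15, 10]
R3 ← R3 − R1: [0, -15, -15, -15, -12]
R4 ← R4 − (2)·R1: [0, -3, -3, -3, -21]
R3 ← R3 + R2: [0, 0, 0, 0, -2]
R4 ← R4 + (1/5)·R2: [0, 0, 0, 0, -19]
R4 ← R4 − (19/2)·R3: [0, 0, 0, 0, 0]
The echelon form has 3 nonzero rows; the last pivot sits in the augmented column, so rank(A) = 2 but rank([A|b]) = 3.
Since the ranks differ, the system is inconsistent.
It has no solutions.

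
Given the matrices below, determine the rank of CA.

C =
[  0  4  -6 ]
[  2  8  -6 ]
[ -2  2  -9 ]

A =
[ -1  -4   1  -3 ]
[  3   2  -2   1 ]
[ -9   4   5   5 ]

First compute CA:
[[ 66, -16, -38, -26],
 [ 76, -16, -44, -28],
 [ 89, -24, -51, -37]]
Now row reduce the product.
R2 ← R2 − (38/33)·R1: [0, 80/33, -8/33, 64/33]
R3 ← R3 − (89/66)·R1: [0, -80/33, 8/33, -64/33]
R3 ← R3 + R2: [0, 0, 0, 0]
2 nonzero rows, so rank(CA) = 2.

2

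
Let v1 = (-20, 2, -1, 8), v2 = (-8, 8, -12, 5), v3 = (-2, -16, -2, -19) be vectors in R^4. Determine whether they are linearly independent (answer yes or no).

Form the matrix with these vectors as rows and row reduce.
R2 ← R2 − (2/5)·R1: [0, 36/5, -58/5, 9/5]
R3 ← R3 − (1/10)·R1: [0, -81/5, -19/10, -99/5]
R3 ← R3 + (9/4)·R2: [0, 0, -28, -63/4]
3 nonzero rows, so the 3 vectors span a space of dimension 3.
Since 3 = 3, the vectors are linearly independent.

yes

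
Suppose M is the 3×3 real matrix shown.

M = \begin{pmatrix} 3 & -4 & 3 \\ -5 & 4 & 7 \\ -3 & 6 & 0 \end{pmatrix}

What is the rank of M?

3

Row reduce to echelon form.
R2 ← R2 + (5/3)·R1: [0, -8/3, 12]
R3 ← R3 + R1: [0, 2, 3]
R3 ← R3 + (3/4)·R2: [0, 0, 12]
Echelon form has 3 nonzero rows, so rank(M) = 3.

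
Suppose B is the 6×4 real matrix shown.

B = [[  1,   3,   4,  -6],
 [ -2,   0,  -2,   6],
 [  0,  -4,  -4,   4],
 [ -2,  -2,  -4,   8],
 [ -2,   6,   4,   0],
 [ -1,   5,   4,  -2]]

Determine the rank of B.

Row reduce to echelon form.
R2 ← R2 + (2)·R1: [0, 6, 6, -6]
R4 ← R4 + (2)·R1: [0, 4, 4, -4]
R5 ← R5 + (2)·R1: [0, 12, 12, -12]
R6 ← R6 + R1: [0, 8, 8, -8]
R3 ← R3 + (2/3)·R2: [0, 0, 0, 0]
R4 ← R4 − (2/3)·R2: [0, 0, 0, 0]
R5 ← R5 − (2)·R2: [0, 0, 0, 0]
R6 ← R6 − (4/3)·R2: [0, 0, 0, 0]
Echelon form has 2 nonzero rows, so rank(B) = 2.

2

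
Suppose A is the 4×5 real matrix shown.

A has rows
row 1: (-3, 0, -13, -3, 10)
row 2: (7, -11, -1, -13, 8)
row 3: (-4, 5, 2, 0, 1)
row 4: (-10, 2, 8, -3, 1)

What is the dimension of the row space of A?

Row reduce to echelon form.
R2 ← R2 + (7/3)·R1: [0, -11, -94/3, -20, 94/3]
R3 ← R3 − (4/3)·R1: [0, 5, 58/3, 4, -37/3]
R4 ← R4 − (10/3)·R1: [0, 2, 154/3, 7, -97/3]
R3 ← R3 + (5/11)·R2: [0, 0, 56/11, -56/11, 21/11]
R4 ← R4 + (2/11)·R2: [0, 0, 502/11, 37/11, -293/11]
R4 ← R4 − (251/28)·R3: [0, 0, 0, 49, -175/4]
Echelon form has 4 nonzero rows, so rank(A) = 4.
The row space has dimension equal to the rank: 4.

4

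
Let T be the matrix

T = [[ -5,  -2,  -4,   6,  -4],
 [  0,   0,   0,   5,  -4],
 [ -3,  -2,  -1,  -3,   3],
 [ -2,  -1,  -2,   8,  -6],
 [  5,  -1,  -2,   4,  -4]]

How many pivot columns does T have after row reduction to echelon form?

Row reduce to echelon form.
R3 ← R3 − (3/5)·R1: [0, -4/5, 7/5, -33/5, 27/5]
R4 ← R4 − (2/5)·R1: [0, -1/5, -2/5, 28/5, -22/5]
R5 ← R5 + R1: [0, -3, -6, 10, -8]
Swap R2 ↔ R3
R4 ← R4 − (1/4)·R2: [0, 0, -3/4, 29/4, -23/4]
R5 ← R5 − (15/4)·R2: [0, 0, -45/4, 139/4, -113/4]
Swap R3 ↔ R4
R5 ← R5 − (15)·R3: [0, 0, 0, -74, 58]
R5 ← R5 + (74/5)·R4: [0, 0, 0, 0, -6/5]
Echelon form has 5 nonzero rows, so rank(T) = 5.
Each nonzero row contributes one pivot column: 5 pivot columns.

5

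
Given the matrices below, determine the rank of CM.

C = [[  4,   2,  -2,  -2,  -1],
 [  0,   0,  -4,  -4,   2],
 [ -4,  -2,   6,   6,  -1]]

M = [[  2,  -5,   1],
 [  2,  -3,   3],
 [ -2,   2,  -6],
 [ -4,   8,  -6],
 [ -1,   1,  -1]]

First compute CM:
[[ 25, -47,  35],
 [ 22, -38,  46],
 [-47,  85, -81]]
Now row reduce the product.
R2 ← R2 − (22/25)·R1: [0, 84/25, 76/5]
R3 ← R3 + (47/25)·R1: [0, -84/25, -76/5]
R3 ← R3 + R2: [0, 0, 0]
2 nonzero rows, so rank(CM) = 2.

2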